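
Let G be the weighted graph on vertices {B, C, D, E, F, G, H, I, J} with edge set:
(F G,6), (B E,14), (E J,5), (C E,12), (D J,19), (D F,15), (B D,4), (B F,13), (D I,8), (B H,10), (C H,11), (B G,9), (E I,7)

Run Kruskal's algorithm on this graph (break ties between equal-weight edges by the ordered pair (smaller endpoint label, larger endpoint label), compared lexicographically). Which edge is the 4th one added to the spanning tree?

Sort edges by weight, then run Kruskal:
B D (4): add — endpoints in different components.
E J (5): add — endpoints in different components.
F G (6): add — endpoints in different components.
E I (7): add — endpoints in different components.
D I (8): add — endpoints in different components.
B G (9): add — endpoints in different components.
B H (10): add — endpoints in different components.
C H (11): add — endpoints in different components.
The 4th edge added is E I.

E-I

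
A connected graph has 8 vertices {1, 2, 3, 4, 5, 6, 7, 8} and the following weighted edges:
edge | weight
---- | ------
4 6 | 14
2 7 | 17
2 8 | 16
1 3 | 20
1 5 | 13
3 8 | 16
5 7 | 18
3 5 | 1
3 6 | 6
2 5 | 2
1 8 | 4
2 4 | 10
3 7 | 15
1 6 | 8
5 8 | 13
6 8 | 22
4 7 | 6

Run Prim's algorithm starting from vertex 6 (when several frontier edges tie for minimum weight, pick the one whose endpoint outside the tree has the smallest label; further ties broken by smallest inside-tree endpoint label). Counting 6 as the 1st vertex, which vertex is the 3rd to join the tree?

5

Grow the tree from 6 using Prim:
Step 1: cheapest edge leaving the tree is 3 6 (6); add 3.
Step 2: cheapest edge leaving the tree is 3 5 (1); add 5.
Step 3: cheapest edge leaving the tree is 2 5 (2); add 2.
Step 4: cheapest edge leaving the tree is 1 6 (8); add 1.
Step 5: cheapest edge leaving the tree is 1 8 (4); add 8.
Step 6: cheapest edge leaving the tree is 2 4 (10); add 4.
Step 7: cheapest edge leaving the tree is 4 7 (6); add 7.
Vertex order: 6, 3, 5, 2, 1, 8, 4, 7. The 3rd vertex is 5.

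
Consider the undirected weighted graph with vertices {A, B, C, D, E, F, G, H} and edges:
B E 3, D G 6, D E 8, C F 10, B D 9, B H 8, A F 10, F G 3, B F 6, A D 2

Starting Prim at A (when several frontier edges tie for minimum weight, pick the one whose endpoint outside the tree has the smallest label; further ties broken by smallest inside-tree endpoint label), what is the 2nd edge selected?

Prim's algorithm from A:
Step 1: frontier [A D 2, A F 10] → take A D (2); add D.
Step 2: frontier [A F 10, D G 6, D E 8, B D 9] → take D G (6); add G.
Step 3: frontier [A F 10, D E 8, B D 9, F G 3] → take F G (3); add F.
Step 4: frontier [D E 8, B D 9, B F 6, C F 10] → take B F (6); add B.
Step 5: frontier [B E 3, B H 8, D E 8, C F 10] → take B E (3); add E.
Step 6: frontier [B H 8, C F 10] → take B H (8); add H.
Step 7: frontier [C F 10] → take C F (10); add C.
The 2nd edge added is D G.

D-G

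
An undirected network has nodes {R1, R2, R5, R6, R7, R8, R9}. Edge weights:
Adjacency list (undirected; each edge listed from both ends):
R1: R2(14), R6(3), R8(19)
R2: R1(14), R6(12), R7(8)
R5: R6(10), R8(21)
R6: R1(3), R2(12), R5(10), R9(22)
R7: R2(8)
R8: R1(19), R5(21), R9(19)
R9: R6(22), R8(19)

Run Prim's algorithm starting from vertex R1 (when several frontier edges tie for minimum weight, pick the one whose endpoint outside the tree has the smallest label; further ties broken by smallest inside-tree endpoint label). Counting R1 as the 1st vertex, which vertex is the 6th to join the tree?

Prim, starting at R1.
Step 1: cheapest edge leaving the tree is R1—R6 (3); add R6.
Step 2: cheapest edge leaving the tree is R5—R6 (10); add R5.
Step 3: cheapest edge leaving the tree is R2—R6 (12); add R2.
Step 4: cheapest edge leaving the tree is R2—R7 (8); add R7.
Step 5: cheapest edge leaving the tree is R1—R8 (19); add R8.
Step 6: cheapest edge leaving the tree is R8—R9 (19); add R9.
Vertex order: R1, R6, R5, R2, R7, R8, R9. The 6th vertex is R8.

R8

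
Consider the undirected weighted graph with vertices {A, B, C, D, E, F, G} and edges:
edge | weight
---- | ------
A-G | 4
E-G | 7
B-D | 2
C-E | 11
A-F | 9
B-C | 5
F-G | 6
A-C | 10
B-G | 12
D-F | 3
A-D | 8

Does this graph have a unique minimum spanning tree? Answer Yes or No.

Kruskal's algorithm — process edges by increasing weight (ties by edge label):
B-D (2): add. Components now {A} {B,D} {C} {E} {F} {G}
D-F (3): add. Components now {A} {B,D,F} {C} {E} {G}
A-G (4): add. Components now {A,G} {B,D,F} {C} {E}
B-C (5): add. Components now {A,G} {B,C,D,F} {E}
F-G (6): add. Components now {A,B,C,D,F,G} {E}
E-G (7): add. Components now {A,B,C,D,E,F,G}
Every non-tree edge has weight strictly greater than the heaviest edge on the tree path between its endpoints, so the MST is unique.

Yes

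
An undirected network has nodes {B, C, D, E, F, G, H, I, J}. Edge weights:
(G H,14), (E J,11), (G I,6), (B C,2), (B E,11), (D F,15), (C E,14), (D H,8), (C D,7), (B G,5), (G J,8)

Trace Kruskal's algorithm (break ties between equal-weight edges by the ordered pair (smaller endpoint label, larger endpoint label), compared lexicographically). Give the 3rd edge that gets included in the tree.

Kruskal: consider edges lightest-first.
B C (2): add — endpoints in different components.
B G (5): add — endpoints in different components.
G I (6): add — endpoints in different components.
C D (7): add — endpoints in different components.
D H (8): add — endpoints in different components.
G J (8): add — endpoints in different components.
B E (11): add — endpoints in different components.
E J (11): skip — E and J already connected.
C E (14): skip — C and E already connected.
G H (14): skip — G and H already connected.
D F (15): add — endpoints in different components.
The 3rd edge added is G I.

G-I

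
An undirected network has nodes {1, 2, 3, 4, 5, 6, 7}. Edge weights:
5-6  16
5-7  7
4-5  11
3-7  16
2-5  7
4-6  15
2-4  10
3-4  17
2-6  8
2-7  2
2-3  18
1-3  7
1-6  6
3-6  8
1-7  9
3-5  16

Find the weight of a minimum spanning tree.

40

Prim, starting at 3.
Step 1: cheapest edge leaving the tree is 1-3 (7); add 1.
Step 2: cheapest edge leaving the tree is 1-6 (6); add 6.
Step 3: cheapest edge leaving the tree is 2-6 (8); add 2.
Step 4: cheapest edge leaving the tree is 2-7 (2); add 7.
Step 5: cheapest edge leaving the tree is 2-5 (7); add 5.
Step 6: cheapest edge leaving the tree is 2-4 (10); add 4.
MST edges: 1-3, 1-6, 2-6, 2-7, 2-5, 2-4; total weight 7+6+8+2+7+10 = 40.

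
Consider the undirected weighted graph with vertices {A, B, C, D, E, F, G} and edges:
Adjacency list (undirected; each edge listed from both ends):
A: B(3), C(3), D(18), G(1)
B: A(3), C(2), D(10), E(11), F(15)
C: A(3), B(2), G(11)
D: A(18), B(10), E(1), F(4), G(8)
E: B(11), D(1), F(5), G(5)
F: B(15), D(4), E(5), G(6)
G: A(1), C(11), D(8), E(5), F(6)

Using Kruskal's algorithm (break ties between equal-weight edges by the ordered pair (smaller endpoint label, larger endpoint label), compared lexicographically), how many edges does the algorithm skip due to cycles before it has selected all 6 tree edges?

2

Kruskal's algorithm — process edges by increasing weight (ties by edge label):
A—G (1): add — endpoints in different components.
D—E (1): add — endpoints in different components.
B—C (2): add — endpoints in different components.
A—B (3): add — endpoints in different components.
A—C (3): skip — A and C already connected.
D—F (4): add — endpoints in different components.
E—F (5): skip — E and F already connected.
E—G (5): add — endpoints in different components.
Edges rejected before the tree was complete: 2.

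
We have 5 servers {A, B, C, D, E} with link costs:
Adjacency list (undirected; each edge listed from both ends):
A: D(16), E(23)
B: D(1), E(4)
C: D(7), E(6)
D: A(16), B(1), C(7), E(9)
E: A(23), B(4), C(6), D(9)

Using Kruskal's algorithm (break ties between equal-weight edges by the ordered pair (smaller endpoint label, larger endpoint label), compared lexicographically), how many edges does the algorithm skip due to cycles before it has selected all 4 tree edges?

Sort edges by weight, then run Kruskal:
B–D (1): add — endpoints in different components.
B–E (4): add — endpoints in different components.
C–E (6): add — endpoints in different components.
C–D (7): skip — C and D already connected.
D–E (9): skip — D and E already connected.
A–D (16): add — endpoints in different components.
Edges rejected before the tree was complete: 2.

2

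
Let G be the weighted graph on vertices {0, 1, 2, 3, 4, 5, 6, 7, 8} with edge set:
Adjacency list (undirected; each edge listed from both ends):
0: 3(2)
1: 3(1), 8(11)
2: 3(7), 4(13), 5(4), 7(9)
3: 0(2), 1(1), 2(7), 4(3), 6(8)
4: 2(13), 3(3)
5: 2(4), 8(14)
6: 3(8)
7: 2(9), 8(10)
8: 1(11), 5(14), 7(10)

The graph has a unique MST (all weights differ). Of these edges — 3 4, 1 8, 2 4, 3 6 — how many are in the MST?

2

Kruskal's algorithm — process edges by increasing weight (ties by edge label):
1 3 (1): add — endpoints in different components.
0 3 (2): add — endpoints in different components.
3 4 (3): add — endpoints in different components.
2 5 (4): add — endpoints in different components.
2 3 (7): add — endpoints in different components.
3 6 (8): add — endpoints in different components.
2 7 (9): add — endpoints in different components.
7 8 (10): add — endpoints in different components.
MST edge set: {1 3, 0 3, 3 4, 2 5, 2 3, 3 6, 2 7, 7 8}.
Of the listed edges, {3 4, 3 6} are in the MST → 2.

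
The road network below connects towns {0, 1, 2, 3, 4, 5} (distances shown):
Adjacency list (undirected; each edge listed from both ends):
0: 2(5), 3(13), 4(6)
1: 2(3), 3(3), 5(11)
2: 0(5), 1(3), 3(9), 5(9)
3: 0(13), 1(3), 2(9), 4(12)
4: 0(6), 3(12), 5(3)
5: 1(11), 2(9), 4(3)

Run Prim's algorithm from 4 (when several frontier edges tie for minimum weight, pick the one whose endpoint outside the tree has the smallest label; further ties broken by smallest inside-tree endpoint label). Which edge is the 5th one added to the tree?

Prim, starting at 4.
Step 1: cheapest edge leaving the tree is 4–5 (3); add 5.
Step 2: cheapest edge leaving the tree is 0–4 (6); add 0.
Step 3: cheapest edge leaving the tree is 0–2 (5); add 2.
Step 4: cheapest edge leaving the tree is 1–2 (3); add 1.
Step 5: cheapest edge leaving the tree is 1–3 (3); add 3.
The 5th edge added is 1–3.

1-3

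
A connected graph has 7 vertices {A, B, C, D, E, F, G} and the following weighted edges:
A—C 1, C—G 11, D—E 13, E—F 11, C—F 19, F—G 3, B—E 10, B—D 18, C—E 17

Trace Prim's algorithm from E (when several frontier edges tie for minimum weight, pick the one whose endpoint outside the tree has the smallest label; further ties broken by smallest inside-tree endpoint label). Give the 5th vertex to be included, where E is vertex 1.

C

Grow the tree from E using Prim:
Step 1: frontier [B—E 10, E—F 11, D—E 13, C—E 17] → take B—E (10); add B.
Step 2: frontier [B—D 18, E—F 11, D—E 13, C—E 17] → take E—F (11); add F.
Step 3: frontier [B—D 18, D—E 13, C—E 17, F—G 3, C—F 19] → take F—G (3); add G.
Step 4: frontier [B—D 18, D—E 13, C—E 17, C—F 19, C—G 11] → take C—G (11); add C.
Step 5: frontier [B—D 18, A—C 1, D—E 13] → take A—C (1); add A.
Step 6: frontier [B—D 18, D—E 13] → take D—E (13); add D.
Vertex order: E, B, F, G, C, A, D. The 5th vertex is C.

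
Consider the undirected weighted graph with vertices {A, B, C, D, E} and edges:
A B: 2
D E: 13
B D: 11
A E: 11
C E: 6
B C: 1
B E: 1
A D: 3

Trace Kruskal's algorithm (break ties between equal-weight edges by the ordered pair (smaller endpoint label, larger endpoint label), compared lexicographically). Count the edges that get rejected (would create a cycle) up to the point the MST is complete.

Sort edges by weight, then run Kruskal:
B C (1): add — endpoints in different components.
B E (1): add — endpoints in different components.
A B (2): add — endpoints in different components.
A D (3): add — endpoints in different components.
Edges rejected before the tree was complete: 0.

0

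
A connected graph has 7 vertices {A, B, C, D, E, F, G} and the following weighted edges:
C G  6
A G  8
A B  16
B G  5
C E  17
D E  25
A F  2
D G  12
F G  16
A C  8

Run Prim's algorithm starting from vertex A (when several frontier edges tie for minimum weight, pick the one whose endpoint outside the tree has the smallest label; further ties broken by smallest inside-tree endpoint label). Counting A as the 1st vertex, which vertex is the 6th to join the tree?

Grow the tree from A using Prim:
Step 1: frontier [A F 2, A C 8, A G 8, A B 16] → take A F (2); add F.
Step 2: frontier [A C 8, A G 8, A B 16, F G 16] → take A C (8); add C.
Step 3: frontier [A G 8, A B 16, C G 6, C E 17, F G 16] → take C G (6); add G.
Step 4: frontier [A B 16, C E 17, B G 5, D G 12] → take B G (5); add B.
Step 5: frontier [C E 17, D G 12] → take D G (12); add D.
Step 6: frontier [C E 17, D E 25] → take C E (17); add E.
Vertex order: A, F, C, G, B, D, E. The 6th vertex is D.

D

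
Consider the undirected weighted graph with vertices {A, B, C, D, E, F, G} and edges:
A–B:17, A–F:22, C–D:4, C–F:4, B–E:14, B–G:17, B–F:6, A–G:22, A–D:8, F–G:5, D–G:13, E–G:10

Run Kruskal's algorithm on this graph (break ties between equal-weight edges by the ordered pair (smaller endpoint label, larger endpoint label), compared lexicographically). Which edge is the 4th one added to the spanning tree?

B-F

Sort edges by weight, then run Kruskal:
C–D (4): add — endpoints in different components.
C–F (4): add — endpoints in different components.
F–G (5): add — endpoints in different components.
B–F (6): add — endpoints in different components.
A–D (8): add — endpoints in different components.
E–G (10): add — endpoints in different components.
The 4th edge added is B–F.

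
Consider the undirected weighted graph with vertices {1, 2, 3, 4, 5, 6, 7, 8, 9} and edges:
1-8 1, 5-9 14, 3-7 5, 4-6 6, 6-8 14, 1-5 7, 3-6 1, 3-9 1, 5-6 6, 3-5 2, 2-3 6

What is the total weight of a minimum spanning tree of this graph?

29

Prim's algorithm from 3:
Step 1: cheapest edge leaving the tree is 3-6 (1); add 6.
Step 2: cheapest edge leaving the tree is 3-9 (1); add 9.
Step 3: cheapest edge leaving the tree is 3-5 (2); add 5.
Step 4: cheapest edge leaving the tree is 3-7 (5); add 7.
Step 5: cheapest edge leaving the tree is 2-3 (6); add 2.
Step 6: cheapest edge leaving the tree is 4-6 (6); add 4.
Step 7: cheapest edge leaving the tree is 1-5 (7); add 1.
Step 8: cheapest edge leaving the tree is 1-8 (1); add 8.
MST edges: 3-6, 3-9, 3-5, 3-7, 2-3, 4-6, 1-5, 1-8; total weight 1+1+2+5+6+6+7+1 = 29.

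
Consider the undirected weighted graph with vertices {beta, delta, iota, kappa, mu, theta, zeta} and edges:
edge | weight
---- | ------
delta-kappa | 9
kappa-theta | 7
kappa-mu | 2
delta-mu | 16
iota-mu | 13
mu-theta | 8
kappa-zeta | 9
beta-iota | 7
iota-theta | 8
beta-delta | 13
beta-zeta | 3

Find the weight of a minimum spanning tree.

Prim's algorithm from beta:
Step 1: frontier [beta-zeta 3, beta-iota 7, beta-delta 13] → take beta-zeta (3); add zeta.
Step 2: frontier [beta-iota 7, beta-delta 13, kappa-zeta 9] → take beta-iota (7); add iota.
Step 3: frontier [beta-delta 13, iota-theta 8, iota-mu 13, kappa-zeta 9] → take iota-theta (8); add theta.
Step 4: frontier [beta-delta 13, iota-mu 13, kappa-theta 7, mu-theta 8, kappa-zeta 9] → take kappa-theta (7); add kappa.
Step 5: frontier [beta-delta 13, iota-mu 13, kappa-mu 2, delta-kappa 9, mu-theta 8] → take kappa-mu (2); add mu.
Step 6: frontier [beta-delta 13, delta-kappa 9, delta-mu 16] → take delta-kappa (9); add delta.
MST edges: beta-zeta, beta-iota, iota-theta, kappa-theta, kappa-mu, delta-kappa; total weight 3+7+8+7+2+9 = 36.

36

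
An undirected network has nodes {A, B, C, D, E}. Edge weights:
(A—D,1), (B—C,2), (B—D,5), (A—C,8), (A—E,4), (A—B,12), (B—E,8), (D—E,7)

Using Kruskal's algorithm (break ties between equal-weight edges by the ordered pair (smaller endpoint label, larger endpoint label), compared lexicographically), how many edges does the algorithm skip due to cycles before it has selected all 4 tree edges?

Kruskal's algorithm — process edges by increasing weight (ties by edge label):
A—D (1): add — endpoints in different components.
B—C (2): add — endpoints in different components.
A—E (4): add — endpoints in different components.
B—D (5): add — endpoints in different components.
Edges rejected before the tree was complete: 0.

0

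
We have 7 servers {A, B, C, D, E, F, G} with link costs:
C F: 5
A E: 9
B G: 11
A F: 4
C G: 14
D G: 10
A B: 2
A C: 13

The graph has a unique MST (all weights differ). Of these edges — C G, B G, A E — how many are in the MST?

2

Sort edges by weight, then run Kruskal:
A B (2): add. Components now {A,B} {C} {D} {E} {F} {G}
A F (4): add. Components now {A,B,F} {C} {D} {E} {G}
C F (5): add. Components now {A,B,C,F} {D} {E} {G}
A E (9): add. Components now {A,B,C,E,F} {D} {G}
D G (10): add. Components now {A,B,C,E,F} {D,G}
B G (11): add. Components now {A,B,C,D,E,F,G}
MST edge set: {A B, A F, C F, A E, D G, B G}.
Of the listed edges, {B G, A E} are in the MST → 2.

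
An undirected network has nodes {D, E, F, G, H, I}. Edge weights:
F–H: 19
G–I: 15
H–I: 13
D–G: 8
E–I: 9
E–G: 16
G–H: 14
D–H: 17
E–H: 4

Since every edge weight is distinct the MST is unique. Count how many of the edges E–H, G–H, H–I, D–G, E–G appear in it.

3

Sort edges by weight, then run Kruskal:
E–H (4): add — endpoints in different components.
D–G (8): add — endpoints in different components.
E–I (9): add — endpoints in different components.
H–I (13): skip — H and I already connected.
G–H (14): add — endpoints in different components.
G–I (15): skip — G and I already connected.
E–G (16): skip — E and G already connected.
D–H (17): skip — D and H already connected.
F–H (19): add — endpoints in different components.
MST edge set: {E–H, D–G, E–I, G–H, F–H}.
Of the listed edges, {E–H, G–H, D–G} are in the MST → 3.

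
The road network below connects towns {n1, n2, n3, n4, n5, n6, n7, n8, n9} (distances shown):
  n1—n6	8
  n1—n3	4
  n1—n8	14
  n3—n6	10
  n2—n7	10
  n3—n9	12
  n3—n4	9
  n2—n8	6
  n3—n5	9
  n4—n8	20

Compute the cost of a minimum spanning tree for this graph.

72

Sort edges by weight, then run Kruskal:
n1—n3 (4): add — endpoints in different components.
n2—n8 (6): add — endpoints in different components.
n1—n6 (8): add — endpoints in different components.
n3—n4 (9): add — endpoints in different components.
n3—n5 (9): add — endpoints in different components.
n2—n7 (10): add — endpoints in different components.
n3—n6 (10): skip — n3 and n6 already connected.
n3—n9 (12): add — endpoints in different components.
n1—n8 (14): add — endpoints in different components.
MST edges: n1—n3, n2—n8, n1—n6, n3—n4, n3—n5, n2—n7, n3—n9, n1—n8; total weight 4+6+8+9+9+10+12+14 = 72.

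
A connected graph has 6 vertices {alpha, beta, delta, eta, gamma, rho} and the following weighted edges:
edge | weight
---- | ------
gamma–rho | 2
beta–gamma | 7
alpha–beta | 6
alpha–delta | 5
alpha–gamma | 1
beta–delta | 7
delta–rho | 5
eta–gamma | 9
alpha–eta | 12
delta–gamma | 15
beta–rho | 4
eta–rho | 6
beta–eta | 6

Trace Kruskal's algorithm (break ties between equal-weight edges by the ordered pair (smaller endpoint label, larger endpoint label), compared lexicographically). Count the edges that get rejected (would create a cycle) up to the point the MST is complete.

2

Kruskal: consider edges lightest-first.
alpha–gamma (1): add. Components now {eta} {alpha,gamma} {delta} {rho} {beta}
gamma–rho (2): add. Components now {eta} {alpha,gamma,rho} {delta} {beta}
beta–rho (4): add. Components now {eta} {alpha,beta,gamma,rho} {delta}
alpha–delta (5): add. Components now {eta} {alpha,beta,delta,gamma,rho}
delta–rho (5): skip — delta and rho already connected.
alpha–beta (6): skip — beta and alpha already connected.
beta–eta (6): add. Components now {alpha,beta,delta,eta,gamma,rho}
Edges rejected before the tree was complete: 2.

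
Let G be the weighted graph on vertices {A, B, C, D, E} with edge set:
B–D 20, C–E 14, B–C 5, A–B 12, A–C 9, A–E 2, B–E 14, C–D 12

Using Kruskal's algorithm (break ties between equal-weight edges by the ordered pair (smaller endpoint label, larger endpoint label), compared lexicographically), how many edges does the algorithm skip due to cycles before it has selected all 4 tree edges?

Kruskal: consider edges lightest-first.
A–E (2): add — endpoints in different components.
B–C (5): add — endpoints in different components.
A–C (9): add — endpoints in different components.
A–B (12): skip — A and B already connected.
C–D (12): add — endpoints in different components.
Edges rejected before the tree was complete: 1.

1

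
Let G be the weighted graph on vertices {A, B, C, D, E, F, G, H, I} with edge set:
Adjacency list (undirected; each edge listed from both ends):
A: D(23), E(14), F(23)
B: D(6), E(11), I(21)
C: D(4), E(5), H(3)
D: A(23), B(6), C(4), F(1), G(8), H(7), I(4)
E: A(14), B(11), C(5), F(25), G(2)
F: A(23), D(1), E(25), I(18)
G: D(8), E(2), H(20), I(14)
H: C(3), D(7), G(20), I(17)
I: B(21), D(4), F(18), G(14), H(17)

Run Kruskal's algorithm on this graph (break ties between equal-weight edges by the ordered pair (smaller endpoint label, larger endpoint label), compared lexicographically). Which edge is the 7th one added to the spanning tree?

Sort edges by weight, then run Kruskal:
D-F (1): add — endpoints in different components.
E-G (2): add — endpoints in different components.
C-H (3): add — endpoints in different components.
C-D (4): add — endpoints in different components.
D-I (4): add — endpoints in different components.
C-E (5): add — endpoints in different components.
B-D (6): add — endpoints in different components.
D-H (7): skip — D and H already connected.
D-G (8): skip — D and G already connected.
B-E (11): skip — B and E already connected.
A-E (14): add — endpoints in different components.
The 7th edge added is B-D.

B-D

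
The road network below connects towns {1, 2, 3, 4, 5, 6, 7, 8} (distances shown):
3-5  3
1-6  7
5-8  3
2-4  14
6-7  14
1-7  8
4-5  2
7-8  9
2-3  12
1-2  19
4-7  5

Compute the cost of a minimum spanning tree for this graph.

40

Prim's algorithm from 7:
Step 1: cheapest edge leaving the tree is 4-7 (5); add 4.
Step 2: cheapest edge leaving the tree is 4-5 (2); add 5.
Step 3: cheapest edge leaving the tree is 3-5 (3); add 3.
Step 4: cheapest edge leaving the tree is 5-8 (3); add 8.
Step 5: cheapest edge leaving the tree is 1-7 (8); add 1.
Step 6: cheapest edge leaving the tree is 1-6 (7); add 6.
Step 7: cheapest edge leaving the tree is 2-3 (12); add 2.
MST edges: 4-7, 4-5, 3-5, 5-8, 1-7, 1-6, 2-3; total weight 5+2+3+3+8+7+12 = 40.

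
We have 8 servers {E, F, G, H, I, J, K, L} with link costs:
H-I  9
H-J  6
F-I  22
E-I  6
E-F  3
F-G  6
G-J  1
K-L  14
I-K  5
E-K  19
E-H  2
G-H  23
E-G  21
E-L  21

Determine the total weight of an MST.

Grow the tree from K using Prim:
Step 1: cheapest edge leaving the tree is I-K (5); add I.
Step 2: cheapest edge leaving the tree is E-I (6); add E.
Step 3: cheapest edge leaving the tree is E-H (2); add H.
Step 4: cheapest edge leaving the tree is E-F (3); add F.
Step 5: cheapest edge leaving the tree is F-G (6); add G.
Step 6: cheapest edge leaving the tree is G-J (1); add J.
Step 7: cheapest edge leaving the tree is K-L (14); add L.
MST edges: I-K, E-I, E-H, E-F, F-G, G-J, K-L; total weight 5+6+2+3+6+1+14 = 37.

37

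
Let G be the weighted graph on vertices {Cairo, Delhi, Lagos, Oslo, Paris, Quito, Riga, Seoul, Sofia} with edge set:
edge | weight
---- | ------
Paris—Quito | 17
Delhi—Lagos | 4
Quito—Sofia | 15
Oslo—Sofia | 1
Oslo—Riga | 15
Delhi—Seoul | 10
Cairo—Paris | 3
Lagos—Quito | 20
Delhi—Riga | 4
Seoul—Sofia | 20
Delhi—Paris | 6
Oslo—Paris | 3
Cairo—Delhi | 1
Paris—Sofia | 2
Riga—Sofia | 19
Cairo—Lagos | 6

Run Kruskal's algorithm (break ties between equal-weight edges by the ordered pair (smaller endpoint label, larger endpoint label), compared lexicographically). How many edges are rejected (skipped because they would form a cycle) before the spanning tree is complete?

Sort edges by weight, then run Kruskal:
Cairo—Delhi (1): add — endpoints in different components.
Oslo—Sofia (1): add — endpoints in different components.
Paris—Sofia (2): add — endpoints in different components.
Cairo—Paris (3): add — endpoints in different components.
Oslo—Paris (3): skip — Paris and Oslo already connected.
Delhi—Lagos (4): add — endpoints in different components.
Delhi—Riga (4): add — endpoints in different components.
Cairo—Lagos (6): skip — Lagos and Cairo already connected.
Delhi—Paris (6): skip — Paris and Delhi already connected.
Delhi—Seoul (10): add — endpoints in different components.
Oslo—Riga (15): skip — Oslo and Riga already connected.
Quito—Sofia (15): add — endpoints in different components.
Edges rejected before the tree was complete: 4.

4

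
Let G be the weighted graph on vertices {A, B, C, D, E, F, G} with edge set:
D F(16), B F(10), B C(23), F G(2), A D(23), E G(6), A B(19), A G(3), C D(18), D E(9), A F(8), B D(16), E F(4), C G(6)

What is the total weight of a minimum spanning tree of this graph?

34

Prim, starting at G.
Step 1: frontier [F G 2, A G 3, C G 6, E G 6] → take F G (2); add F.
Step 2: frontier [E F 4, A F 8, B F 10, D F 16, A G 3, C G 6, E G 6] → take A G (3); add A.
Step 3: frontier [A B 19, A D 23, E F 4, B F 10, D F 16, C G 6, E G 6] → take E F (4); add E.
Step 4: frontier [A B 19, A D 23, D E 9, B F 10, D F 16, C G 6] → take C G (6); add C.
Step 5: frontier [A B 19, A D 23, C D 18, B C 23, D E 9, B F 10, D F 16] → take D E (9); add D.
Step 6: frontier [A B 19, B C 23, B D 16, B F 10] → take B F (10); add B.
MST edges: F G, A G, E F, C G, D E, B F; total weight 2+3+4+6+9+10 = 34.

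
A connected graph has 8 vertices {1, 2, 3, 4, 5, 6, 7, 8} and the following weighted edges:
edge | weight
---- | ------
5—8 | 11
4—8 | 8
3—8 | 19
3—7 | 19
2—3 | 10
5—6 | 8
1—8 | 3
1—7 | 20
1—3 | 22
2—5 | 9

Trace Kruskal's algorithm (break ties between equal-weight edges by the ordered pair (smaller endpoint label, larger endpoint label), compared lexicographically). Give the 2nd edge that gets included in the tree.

4-8

Kruskal's algorithm — process edges by increasing weight (ties by edge label):
1—8 (3): add — endpoints in different components.
4—8 (8): add — endpoints in different components.
5—6 (8): add — endpoints in different components.
2—5 (9): add — endpoints in different components.
2—3 (10): add — endpoints in different components.
5—8 (11): add — endpoints in different components.
3—7 (19): add — endpoints in different components.
The 2nd edge added is 4—8.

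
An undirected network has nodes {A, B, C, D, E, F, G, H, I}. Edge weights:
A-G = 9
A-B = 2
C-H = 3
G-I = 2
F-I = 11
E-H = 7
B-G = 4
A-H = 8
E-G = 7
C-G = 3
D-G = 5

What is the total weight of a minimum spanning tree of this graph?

37

Grow the tree from G using Prim:
Step 1: cheapest edge leaving the tree is G-I (2); add I.
Step 2: cheapest edge leaving the tree is C-G (3); add C.
Step 3: cheapest edge leaving the tree is C-H (3); add H.
Step 4: cheapest edge leaving the tree is B-G (4); add B.
Step 5: cheapest edge leaving the tree is A-B (2); add A.
Step 6: cheapest edge leaving the tree is D-G (5); add D.
Step 7: cheapest edge leaving the tree is E-G (7); add E.
Step 8: cheapest edge leaving the tree is F-I (11); add F.
MST edges: G-I, C-G, C-H, B-G, A-B, D-G, E-G, F-I; total weight 2+3+3+4+2+5+7+11 = 37.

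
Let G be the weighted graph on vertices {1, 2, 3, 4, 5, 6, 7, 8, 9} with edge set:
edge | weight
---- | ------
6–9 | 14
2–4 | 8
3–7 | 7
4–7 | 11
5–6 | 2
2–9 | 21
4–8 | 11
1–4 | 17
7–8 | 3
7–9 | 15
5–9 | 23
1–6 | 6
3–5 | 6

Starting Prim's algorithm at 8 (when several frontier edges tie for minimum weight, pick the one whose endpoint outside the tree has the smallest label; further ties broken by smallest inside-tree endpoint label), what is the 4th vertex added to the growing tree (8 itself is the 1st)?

5

Prim's algorithm from 8:
Step 1: cheapest edge leaving the tree is 7–8 (3); add 7.
Step 2: cheapest edge leaving the tree is 3–7 (7); add 3.
Step 3: cheapest edge leaving the tree is 3–5 (6); add 5.
Step 4: cheapest edge leaving the tree is 5–6 (2); add 6.
Step 5: cheapest edge leaving the tree is 1–6 (6); add 1.
Step 6: cheapest edge leaving the tree is 4–7 (11); add 4.
Step 7: cheapest edge leaving the tree is 2–4 (8); add 2.
Step 8: cheapest edge leaving the tree is 6–9 (14); add 9.
Vertex order: 8, 7, 3, 5, 6, 1, 4, 2, 9. The 4th vertex is 5.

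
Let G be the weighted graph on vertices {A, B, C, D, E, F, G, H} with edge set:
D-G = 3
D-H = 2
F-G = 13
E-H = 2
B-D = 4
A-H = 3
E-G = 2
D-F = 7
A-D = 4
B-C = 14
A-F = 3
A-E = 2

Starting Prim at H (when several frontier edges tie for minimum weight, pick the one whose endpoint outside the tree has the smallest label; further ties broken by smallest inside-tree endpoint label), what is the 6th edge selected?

B-D

Prim, starting at H.
Step 1: frontier [D-H 2, E-H 2, A-H 3] → take D-H (2); add D.
Step 2: frontier [D-G 3, A-D 4, B-D 4, D-F 7, E-H 2, A-H 3] → take E-H (2); add E.
Step 3: frontier [D-G 3, A-D 4, B-D 4, D-F 7, A-E 2, E-G 2, A-H 3] → take A-E (2); add A.
Step 4: frontier [A-F 3, D-G 3, B-D 4, D-F 7, E-G 2] → take E-G (2); add G.
Step 5: frontier [A-F 3, B-D 4, D-F 7, F-G 13] → take A-F (3); add F.
Step 6: frontier [B-D 4] → take B-D (4); add B.
Step 7: frontier [B-C 14] → take B-C (14); add C.
The 6th edge added is B-D.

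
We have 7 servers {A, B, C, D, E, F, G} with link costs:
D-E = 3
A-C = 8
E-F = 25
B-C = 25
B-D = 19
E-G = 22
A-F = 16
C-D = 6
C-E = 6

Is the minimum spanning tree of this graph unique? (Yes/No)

Kruskal: consider edges lightest-first.
D-E (3): add — endpoints in different components.
C-D (6): add — endpoints in different components.
C-E (6): skip — C and E already connected.
A-C (8): add — endpoints in different components.
A-F (16): add — endpoints in different components.
B-D (19): add — endpoints in different components.
E-G (22): add — endpoints in different components.
Non-tree edge C-E has weight 6, equal to the heaviest edge on its tree cycle — swapping gives another MST of the same weight. Not unique.

No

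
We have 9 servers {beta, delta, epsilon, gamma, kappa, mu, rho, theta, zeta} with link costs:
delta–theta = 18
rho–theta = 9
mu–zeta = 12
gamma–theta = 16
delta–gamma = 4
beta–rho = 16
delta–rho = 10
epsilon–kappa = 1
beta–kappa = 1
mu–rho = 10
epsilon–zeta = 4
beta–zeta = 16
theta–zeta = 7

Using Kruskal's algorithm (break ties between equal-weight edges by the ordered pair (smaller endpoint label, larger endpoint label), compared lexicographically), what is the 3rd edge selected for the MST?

delta-gamma

Kruskal: consider edges lightest-first.
beta–kappa (1): add — endpoints in different components.
epsilon–kappa (1): add — endpoints in different components.
delta–gamma (4): add — endpoints in different components.
epsilon–zeta (4): add — endpoints in different components.
theta–zeta (7): add — endpoints in different components.
rho–theta (9): add — endpoints in different components.
delta–rho (10): add — endpoints in different components.
mu–rho (10): add — endpoints in different components.
The 3rd edge added is delta–gamma.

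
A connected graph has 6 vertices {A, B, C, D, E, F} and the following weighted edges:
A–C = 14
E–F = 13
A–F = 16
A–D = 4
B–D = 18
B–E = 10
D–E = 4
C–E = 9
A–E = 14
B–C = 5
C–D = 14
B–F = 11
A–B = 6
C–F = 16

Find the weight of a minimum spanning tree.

30

Kruskal's algorithm — process edges by increasing weight (ties by edge label):
A–D (4): add. Components now {A,D} {B} {C} {E} {F}
D–E (4): add. Components now {A,D,E} {B} {C} {F}
B–C (5): add. Components now {A,D,E} {B,C} {F}
A–B (6): add. Components now {A,B,C,D,E} {F}
C–E (9): skip — C and E already connected.
B–E (10): skip — B and E already connected.
B–F (11): add. Components now {A,B,C,D,E,F}
MST edges: A–D, D–E, B–C, A–B, B–F; total weight 4+4+5+6+11 = 30.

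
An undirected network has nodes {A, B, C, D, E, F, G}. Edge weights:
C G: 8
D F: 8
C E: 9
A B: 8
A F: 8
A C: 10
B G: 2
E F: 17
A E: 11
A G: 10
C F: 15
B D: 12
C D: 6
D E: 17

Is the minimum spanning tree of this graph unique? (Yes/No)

Kruskal: consider edges lightest-first.
B G (2): add. Components now {A} {B,G} {C} {D} {E} {F}
C D (6): add. Components now {A} {B,G} {C,D} {E} {F}
A B (8): add. Components now {A,B,G} {C,D} {E} {F}
A F (8): add. Components now {A,B,F,G} {C,D} {E}
C G (8): add. Components now {A,B,C,D,F,G} {E}
D F (8): skip — D and F already connected.
C E (9): add. Components now {A,B,C,D,E,F,G}
Non-tree edge D F has weight 8, equal to the heaviest edge on its tree cycle — swapping gives another MST of the same weight. Not unique.

No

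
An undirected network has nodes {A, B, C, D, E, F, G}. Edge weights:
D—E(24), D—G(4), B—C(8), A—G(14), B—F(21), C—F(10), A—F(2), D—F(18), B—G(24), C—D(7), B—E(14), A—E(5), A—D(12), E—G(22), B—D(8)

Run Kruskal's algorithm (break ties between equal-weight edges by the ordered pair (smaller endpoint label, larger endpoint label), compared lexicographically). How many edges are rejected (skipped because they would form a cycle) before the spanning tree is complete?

Kruskal's algorithm — process edges by increasing weight (ties by edge label):
A—F (2): add — endpoints in different components.
D—G (4): add — endpoints in different components.
A—E (5): add — endpoints in different components.
C—D (7): add — endpoints in different components.
B—C (8): add — endpoints in different components.
B—D (8): skip — B and D already connected.
C—F (10): add — endpoints in different components.
Edges rejected before the tree was complete: 1.

1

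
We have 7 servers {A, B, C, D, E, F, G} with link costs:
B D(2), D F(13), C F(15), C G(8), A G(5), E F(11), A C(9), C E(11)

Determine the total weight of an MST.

Prim's algorithm from F:
Step 1: frontier [E F 11, D F 13, C F 15] → take E F (11); add E.
Step 2: frontier [C E 11, D F 13, C F 15] → take C E (11); add C.
Step 3: frontier [C G 8, A C 9, D F 13] → take C G (8); add G.
Step 4: frontier [A C 9, D F 13, A G 5] → take A G (5); add A.
Step 5: frontier [D F 13] → take D F (13); add D.
Step 6: frontier [B D 2] → take B D (2); add B.
MST edges: E F, C E, C G, A G, D F, B D; total weight 11+11+8+5+13+2 = 50.

50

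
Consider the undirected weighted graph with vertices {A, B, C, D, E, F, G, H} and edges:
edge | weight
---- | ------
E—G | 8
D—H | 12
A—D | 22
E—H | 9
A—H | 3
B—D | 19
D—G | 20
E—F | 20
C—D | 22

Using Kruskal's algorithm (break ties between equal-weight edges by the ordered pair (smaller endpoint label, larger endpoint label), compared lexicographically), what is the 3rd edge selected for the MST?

E-H

Sort edges by weight, then run Kruskal:
A—H (3): add — endpoints in different components.
E—G (8): add — endpoints in different components.
E—H (9): add — endpoints in different components.
D—H (12): add — endpoints in different components.
B—D (19): add — endpoints in different components.
D—G (20): skip — D and G already connected.
E—F (20): add — endpoints in different components.
A—D (22): skip — A and D already connected.
C—D (22): add — endpoints in different components.
The 3rd edge added is E—H.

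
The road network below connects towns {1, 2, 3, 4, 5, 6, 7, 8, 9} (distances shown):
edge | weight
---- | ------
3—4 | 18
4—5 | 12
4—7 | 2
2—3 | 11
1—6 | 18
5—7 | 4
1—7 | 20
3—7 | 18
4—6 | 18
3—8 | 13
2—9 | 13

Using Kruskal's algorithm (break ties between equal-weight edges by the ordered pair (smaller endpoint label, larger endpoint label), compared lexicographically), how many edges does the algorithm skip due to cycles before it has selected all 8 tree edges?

2

Kruskal's algorithm — process edges by increasing weight (ties by edge label):
4—7 (2): add — endpoints in different components.
5—7 (4): add — endpoints in different components.
2—3 (11): add — endpoints in different components.
4—5 (12): skip — 4 and 5 already connected.
2—9 (13): add — endpoints in different components.
3—8 (13): add — endpoints in different components.
1—6 (18): add — endpoints in different components.
3—4 (18): add — endpoints in different components.
3—7 (18): skip — 3 and 7 already connected.
4—6 (18): add — endpoints in different components.
Edges rejected before the tree was complete: 2.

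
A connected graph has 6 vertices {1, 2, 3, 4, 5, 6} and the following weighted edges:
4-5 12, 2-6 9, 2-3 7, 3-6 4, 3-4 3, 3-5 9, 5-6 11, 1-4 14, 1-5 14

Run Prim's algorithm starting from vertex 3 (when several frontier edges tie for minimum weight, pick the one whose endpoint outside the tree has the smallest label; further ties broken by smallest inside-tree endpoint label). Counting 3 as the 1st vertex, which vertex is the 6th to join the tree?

1

Grow the tree from 3 using Prim:
Step 1: frontier [3-4 3, 3-6 4, 2-3 7, 3-5 9] → take 3-4 (3); add 4.
Step 2: frontier [3-6 4, 2-3 7, 3-5 9, 4-5 12, 1-4 14] → take 3-6 (4); add 6.
Step 3: frontier [2-3 7, 3-5 9, 4-5 12, 1-4 14, 2-6 9, 5-6 11] → take 2-3 (7); add 2.
Step 4: frontier [3-5 9, 4-5 12, 1-4 14, 5-6 11] → take 3-5 (9); add 5.
Step 5: frontier [1-4 14, 1-5 14] → take 1-4 (14); add 1.
Vertex order: 3, 4, 6, 2, 5, 1. The 6th vertex is 1.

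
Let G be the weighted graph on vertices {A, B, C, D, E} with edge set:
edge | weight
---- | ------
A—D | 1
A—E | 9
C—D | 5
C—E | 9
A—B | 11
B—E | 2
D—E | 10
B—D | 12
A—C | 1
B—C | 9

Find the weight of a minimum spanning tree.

13

Prim, starting at D.
Step 1: cheapest edge leaving the tree is A—D (1); add A.
Step 2: cheapest edge leaving the tree is A—C (1); add C.
Step 3: cheapest edge leaving the tree is B—C (9); add B.
Step 4: cheapest edge leaving the tree is B—E (2); add E.
MST edges: A—D, A—C, B—C, B—E; total weight 1+1+9+2 = 13.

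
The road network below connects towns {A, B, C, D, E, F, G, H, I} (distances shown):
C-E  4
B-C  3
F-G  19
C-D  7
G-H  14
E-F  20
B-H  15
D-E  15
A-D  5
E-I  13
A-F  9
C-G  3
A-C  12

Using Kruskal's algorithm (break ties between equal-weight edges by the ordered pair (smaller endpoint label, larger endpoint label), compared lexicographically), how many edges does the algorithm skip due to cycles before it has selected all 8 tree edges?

Kruskal's algorithm — process edges by increasing weight (ties by edge label):
B-C (3): add — endpoints in different components.
C-G (3): add — endpoints in different components.
C-E (4): add — endpoints in different components.
A-D (5): add — endpoints in different components.
C-D (7): add — endpoints in different components.
A-F (9): add — endpoints in different components.
A-C (12): skip — A and C already connected.
E-I (13): add — endpoints in different components.
G-H (14): add — endpoints in different components.
Edges rejected before the tree was complete: 1.

1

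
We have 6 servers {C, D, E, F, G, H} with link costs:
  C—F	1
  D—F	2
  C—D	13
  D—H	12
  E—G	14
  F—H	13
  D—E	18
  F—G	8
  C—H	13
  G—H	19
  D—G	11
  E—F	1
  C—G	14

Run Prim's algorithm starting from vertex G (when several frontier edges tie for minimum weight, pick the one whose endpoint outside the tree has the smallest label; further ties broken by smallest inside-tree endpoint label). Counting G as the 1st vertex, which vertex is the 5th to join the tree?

Prim's algorithm from G:
Step 1: cheapest edge leaving the tree is F—G (8); add F.
Step 2: cheapest edge leaving the tree is C—F (1); add C.
Step 3: cheapest edge leaving the tree is E—F (1); add E.
Step 4: cheapest edge leaving the tree is D—F (2); add D.
Step 5: cheapest edge leaving the tree is D—H (12); add H.
Vertex order: G, F, C, E, D, H. The 5th vertex is D.

D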